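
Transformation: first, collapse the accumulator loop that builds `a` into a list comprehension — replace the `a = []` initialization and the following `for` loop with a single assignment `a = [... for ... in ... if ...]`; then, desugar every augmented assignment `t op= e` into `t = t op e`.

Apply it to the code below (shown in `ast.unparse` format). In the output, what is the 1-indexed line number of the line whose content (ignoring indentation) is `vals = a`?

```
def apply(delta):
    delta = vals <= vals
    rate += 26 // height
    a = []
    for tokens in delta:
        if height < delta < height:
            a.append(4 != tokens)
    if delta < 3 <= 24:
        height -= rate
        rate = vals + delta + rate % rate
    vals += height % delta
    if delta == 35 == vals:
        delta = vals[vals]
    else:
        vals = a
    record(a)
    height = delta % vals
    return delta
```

12

Transformed code:
def apply(delta):
    delta = vals <= vals
    rate = rate + 26 // height
    a = [4 != tokens for tokens in delta if height < delta < height]
    if delta < 3 <= 24:
        height = height - rate
        rate = vals + delta + rate % rate
    vals = vals + height % delta
    if delta == 35 == vals:
        delta = vals[vals]
    else:
        vals = a
    record(a)
    height = delta % vals
    return delta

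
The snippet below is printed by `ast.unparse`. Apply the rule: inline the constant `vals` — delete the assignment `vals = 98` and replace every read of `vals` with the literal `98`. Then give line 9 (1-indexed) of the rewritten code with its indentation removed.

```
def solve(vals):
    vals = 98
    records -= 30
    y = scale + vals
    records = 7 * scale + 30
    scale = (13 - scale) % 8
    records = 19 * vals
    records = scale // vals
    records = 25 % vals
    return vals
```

return 98

Transformed code:
def solve(vals):
    records -= 30
    y = scale + 98
    records = 7 * scale + 30
    scale = (13 - scale) % 8
    records = 19 * 98
    records = scale // 98
    records = 25 % 98
    return 98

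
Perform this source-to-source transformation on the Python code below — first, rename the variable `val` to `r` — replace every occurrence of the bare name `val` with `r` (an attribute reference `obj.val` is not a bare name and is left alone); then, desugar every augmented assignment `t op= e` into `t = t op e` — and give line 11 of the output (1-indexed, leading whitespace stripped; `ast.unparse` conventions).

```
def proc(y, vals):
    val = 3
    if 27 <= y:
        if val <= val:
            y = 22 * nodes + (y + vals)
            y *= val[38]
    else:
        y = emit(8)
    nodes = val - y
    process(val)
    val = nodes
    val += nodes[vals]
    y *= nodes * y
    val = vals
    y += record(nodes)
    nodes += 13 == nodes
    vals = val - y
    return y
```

r = nodes

Transformed code:
def proc(y, vals):
    r = 3
    if 27 <= y:
        if r <= r:
            y = 22 * nodes + (y + vals)
            y = y * r[38]
    else:
        y = emit(8)
    nodes = r - y
    process(r)
    r = nodes
    r = r + nodes[vals]
    y = y * (nodes * y)
    r = vals
    y = y + record(nodes)
    nodes = nodes + (13 == nodes)
    vals = r - y
    return y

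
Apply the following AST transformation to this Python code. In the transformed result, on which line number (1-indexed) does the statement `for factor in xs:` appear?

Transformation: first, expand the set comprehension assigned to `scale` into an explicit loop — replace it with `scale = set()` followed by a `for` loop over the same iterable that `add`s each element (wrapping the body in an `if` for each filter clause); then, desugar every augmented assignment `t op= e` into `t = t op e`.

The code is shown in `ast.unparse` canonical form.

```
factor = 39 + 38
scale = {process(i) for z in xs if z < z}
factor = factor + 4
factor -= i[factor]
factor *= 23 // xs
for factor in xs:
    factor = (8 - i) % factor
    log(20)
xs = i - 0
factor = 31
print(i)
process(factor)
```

9

Transformed code:
factor = 39 + 38
scale = set()
for z in xs:
    if z < z:
        scale.add(process(i))
factor = factor + 4
factor = factor - i[factor]
factor = factor * (23 // xs)
for factor in xs:
    factor = (8 - i) % factor
    log(20)
xs = i - 0
factor = 31
print(i)
process(factor)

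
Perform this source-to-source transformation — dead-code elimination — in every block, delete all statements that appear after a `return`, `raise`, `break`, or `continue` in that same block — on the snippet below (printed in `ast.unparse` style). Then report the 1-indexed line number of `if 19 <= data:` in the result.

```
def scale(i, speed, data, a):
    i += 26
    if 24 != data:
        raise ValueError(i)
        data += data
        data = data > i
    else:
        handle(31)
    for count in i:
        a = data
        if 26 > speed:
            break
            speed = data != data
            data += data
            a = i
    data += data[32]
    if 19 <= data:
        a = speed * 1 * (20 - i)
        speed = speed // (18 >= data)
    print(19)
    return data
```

12

Transformed code:
def scale(i, speed, data, a):
    i += 26
    if 24 != data:
        raise ValueError(i)
    else:
        handle(31)
    for count in i:
        a = data
        if 26 > speed:
            break
    data += data[32]
    if 19 <= data:
        a = speed * 1 * (20 - i)
        speed = speed // (18 >= data)
    print(19)
    return data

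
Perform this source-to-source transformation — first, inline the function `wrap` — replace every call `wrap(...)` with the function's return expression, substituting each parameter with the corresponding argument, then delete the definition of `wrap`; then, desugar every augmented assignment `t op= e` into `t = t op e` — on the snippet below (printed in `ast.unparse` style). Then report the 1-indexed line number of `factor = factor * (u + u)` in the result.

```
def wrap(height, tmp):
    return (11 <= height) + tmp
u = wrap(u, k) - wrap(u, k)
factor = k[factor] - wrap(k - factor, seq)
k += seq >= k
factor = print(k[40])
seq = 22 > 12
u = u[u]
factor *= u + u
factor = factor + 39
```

7

Transformed code:
u = (11 <= u) + k - ((11 <= u) + k)
factor = k[factor] - ((11 <= k - factor) + seq)
k = k + (seq >= k)
factor = print(k[40])
seq = 22 > 12
u = u[u]
factor = factor * (u + u)
factor = factor + 39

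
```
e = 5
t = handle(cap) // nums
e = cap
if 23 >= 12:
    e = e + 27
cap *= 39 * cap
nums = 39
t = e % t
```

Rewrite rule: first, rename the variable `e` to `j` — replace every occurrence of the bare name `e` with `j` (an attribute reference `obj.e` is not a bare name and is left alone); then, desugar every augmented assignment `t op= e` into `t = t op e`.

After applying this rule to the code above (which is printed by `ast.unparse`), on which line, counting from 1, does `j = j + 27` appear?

Transformed code:
j = 5
t = handle(cap) // nums
j = cap
if 23 >= 12:
    j = j + 27
cap = cap * (39 * cap)
nums = 39
t = j % t

5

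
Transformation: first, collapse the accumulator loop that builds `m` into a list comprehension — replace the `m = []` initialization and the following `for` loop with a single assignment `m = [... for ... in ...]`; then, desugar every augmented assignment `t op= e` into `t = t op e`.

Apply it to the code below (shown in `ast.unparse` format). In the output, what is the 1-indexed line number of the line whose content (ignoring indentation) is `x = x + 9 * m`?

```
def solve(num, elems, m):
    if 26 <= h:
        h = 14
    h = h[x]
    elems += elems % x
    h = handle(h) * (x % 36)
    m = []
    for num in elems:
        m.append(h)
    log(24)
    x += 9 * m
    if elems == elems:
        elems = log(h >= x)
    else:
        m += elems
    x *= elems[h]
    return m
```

9

Transformed code:
def solve(num, elems, m):
    if 26 <= h:
        h = 14
    h = h[x]
    elems = elems + elems % x
    h = handle(h) * (x % 36)
    m = [h for num in elems]
    log(24)
    x = x + 9 * m
    if elems == elems:
        elems = log(h >= x)
    else:
        m = m + elems
    x = x * elems[h]
    return m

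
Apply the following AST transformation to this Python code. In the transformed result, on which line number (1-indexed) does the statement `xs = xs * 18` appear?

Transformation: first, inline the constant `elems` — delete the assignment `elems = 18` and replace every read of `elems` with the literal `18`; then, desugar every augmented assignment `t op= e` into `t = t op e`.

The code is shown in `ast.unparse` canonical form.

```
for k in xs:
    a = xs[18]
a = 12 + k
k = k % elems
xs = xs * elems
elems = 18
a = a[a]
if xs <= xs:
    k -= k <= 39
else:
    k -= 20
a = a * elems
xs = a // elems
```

Transformed code:
for k in xs:
    a = xs[18]
a = 12 + k
k = k % 18
xs = xs * 18
a = a[a]
if xs <= xs:
    k = k - (k <= 39)
else:
    k = k - 20
a = a * 18
xs = a // 18

5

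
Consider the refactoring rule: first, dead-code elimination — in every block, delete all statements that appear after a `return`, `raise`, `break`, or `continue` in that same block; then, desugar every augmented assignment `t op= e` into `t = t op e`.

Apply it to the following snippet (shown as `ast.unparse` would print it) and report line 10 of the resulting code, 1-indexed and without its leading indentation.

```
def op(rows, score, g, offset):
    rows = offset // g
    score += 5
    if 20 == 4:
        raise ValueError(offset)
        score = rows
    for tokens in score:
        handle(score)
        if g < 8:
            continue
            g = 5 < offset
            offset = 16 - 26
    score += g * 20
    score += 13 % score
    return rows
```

score = score + g * 20

Transformed code:
def op(rows, score, g, offset):
    rows = offset // g
    score = score + 5
    if 20 == 4:
        raise ValueError(offset)
    for tokens in score:
        handle(score)
        if g < 8:
            continue
    score = score + g * 20
    score = score + 13 % score
    return rows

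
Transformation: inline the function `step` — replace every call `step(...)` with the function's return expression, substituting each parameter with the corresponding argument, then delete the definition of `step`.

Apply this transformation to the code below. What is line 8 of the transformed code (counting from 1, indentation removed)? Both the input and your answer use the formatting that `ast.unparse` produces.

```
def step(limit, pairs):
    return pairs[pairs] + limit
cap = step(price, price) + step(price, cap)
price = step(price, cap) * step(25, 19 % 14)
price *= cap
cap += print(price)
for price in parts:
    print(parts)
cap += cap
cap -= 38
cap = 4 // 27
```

cap -= 38

Transformed code:
cap = price[price] + price + (cap[cap] + price)
price = (cap[cap] + price) * ((19 % 14)[19 % 14] + 25)
price *= cap
cap += print(price)
for price in parts:
    print(parts)
cap += cap
cap -= 38
cap = 4 // 27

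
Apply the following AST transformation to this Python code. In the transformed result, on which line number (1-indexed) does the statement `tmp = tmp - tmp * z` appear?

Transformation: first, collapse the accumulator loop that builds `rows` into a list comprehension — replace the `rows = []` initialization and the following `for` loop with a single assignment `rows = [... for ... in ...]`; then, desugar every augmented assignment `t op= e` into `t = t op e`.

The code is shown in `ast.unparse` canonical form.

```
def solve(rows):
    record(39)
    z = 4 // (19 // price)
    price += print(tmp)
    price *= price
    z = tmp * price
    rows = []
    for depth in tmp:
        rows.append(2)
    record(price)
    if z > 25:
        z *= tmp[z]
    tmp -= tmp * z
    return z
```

Transformed code:
def solve(rows):
    record(39)
    z = 4 // (19 // price)
    price = price + print(tmp)
    price = price * price
    z = tmp * price
    rows = [2 for depth in tmp]
    record(price)
    if z > 25:
        z = z * tmp[z]
    tmp = tmp - tmp * z
    return z

11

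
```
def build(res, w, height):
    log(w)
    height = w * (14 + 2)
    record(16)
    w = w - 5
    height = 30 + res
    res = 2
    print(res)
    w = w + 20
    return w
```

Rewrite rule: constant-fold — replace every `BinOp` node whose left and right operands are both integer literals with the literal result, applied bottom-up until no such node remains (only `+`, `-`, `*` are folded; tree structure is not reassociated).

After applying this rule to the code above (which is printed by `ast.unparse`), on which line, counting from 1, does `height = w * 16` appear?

3

Transformed code:
def build(res, w, height):
    log(w)
    height = w * 16
    record(16)
    w = w - 5
    height = 30 + res
    res = 2
    print(res)
    w = w + 20
    return w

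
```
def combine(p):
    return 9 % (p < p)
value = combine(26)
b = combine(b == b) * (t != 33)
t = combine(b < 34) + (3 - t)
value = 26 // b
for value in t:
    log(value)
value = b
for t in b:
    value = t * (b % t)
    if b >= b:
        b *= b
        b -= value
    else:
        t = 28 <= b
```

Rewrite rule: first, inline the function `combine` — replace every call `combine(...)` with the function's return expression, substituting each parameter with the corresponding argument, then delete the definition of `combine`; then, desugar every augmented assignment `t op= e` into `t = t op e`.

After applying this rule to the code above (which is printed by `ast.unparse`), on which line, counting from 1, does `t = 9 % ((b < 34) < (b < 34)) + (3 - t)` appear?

3

Transformed code:
value = 9 % (26 < 26)
b = 9 % ((b == b) < (b == b)) * (t != 33)
t = 9 % ((b < 34) < (b < 34)) + (3 - t)
value = 26 // b
for value in t:
    log(value)
value = b
for t in b:
    value = t * (b % t)
    if b >= b:
        b = b * b
        b = b - value
    else:
        t = 28 <= b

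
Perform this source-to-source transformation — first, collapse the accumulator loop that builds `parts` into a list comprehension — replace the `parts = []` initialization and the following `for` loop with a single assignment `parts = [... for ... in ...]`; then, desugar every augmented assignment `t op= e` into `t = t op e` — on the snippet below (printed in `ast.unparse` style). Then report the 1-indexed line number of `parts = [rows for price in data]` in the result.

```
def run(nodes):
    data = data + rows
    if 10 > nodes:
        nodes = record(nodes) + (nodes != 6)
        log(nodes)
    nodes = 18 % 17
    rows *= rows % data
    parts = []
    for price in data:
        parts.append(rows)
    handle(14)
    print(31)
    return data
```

8

Transformed code:
def run(nodes):
    data = data + rows
    if 10 > nodes:
        nodes = record(nodes) + (nodes != 6)
        log(nodes)
    nodes = 18 % 17
    rows = rows * (rows % data)
    parts = [rows for price in data]
    handle(14)
    print(31)
    return data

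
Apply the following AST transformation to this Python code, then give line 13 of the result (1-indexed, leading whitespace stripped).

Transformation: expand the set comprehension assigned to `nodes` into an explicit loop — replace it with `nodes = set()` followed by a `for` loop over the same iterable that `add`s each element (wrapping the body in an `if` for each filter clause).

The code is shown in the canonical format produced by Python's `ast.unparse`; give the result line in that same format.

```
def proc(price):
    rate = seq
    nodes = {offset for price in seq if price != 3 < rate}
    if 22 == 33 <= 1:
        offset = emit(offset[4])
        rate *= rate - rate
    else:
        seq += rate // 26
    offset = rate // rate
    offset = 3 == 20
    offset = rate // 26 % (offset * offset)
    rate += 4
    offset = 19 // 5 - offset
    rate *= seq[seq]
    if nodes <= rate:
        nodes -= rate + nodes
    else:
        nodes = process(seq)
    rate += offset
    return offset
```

offset = 3 == 20

Transformed code:
def proc(price):
    rate = seq
    nodes = set()
    for price in seq:
        if price != 3 < rate:
            nodes.add(offset)
    if 22 == 33 <= 1:
        offset = emit(offset[4])
        rate *= rate - rate
    else:
        seq += rate // 26
    offset = rate // rate
    offset = 3 == 20
    offset = rate // 26 % (offset * offset)
    rate += 4
    offset = 19 // 5 - offset
    rate *= seq[seq]
    if nodes <= rate:
        nodes -= rate + nodes
    else:
        nodes = process(seq)
    rate += offset
    return offset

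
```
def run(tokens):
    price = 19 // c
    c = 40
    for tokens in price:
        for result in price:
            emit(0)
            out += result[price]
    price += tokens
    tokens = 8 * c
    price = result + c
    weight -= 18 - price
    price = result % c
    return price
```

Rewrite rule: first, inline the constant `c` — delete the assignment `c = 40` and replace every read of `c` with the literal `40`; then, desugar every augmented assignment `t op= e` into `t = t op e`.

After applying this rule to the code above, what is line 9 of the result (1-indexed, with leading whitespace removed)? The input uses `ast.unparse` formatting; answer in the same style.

Transformed code:
def run(tokens):
    price = 19 // 40
    for tokens in price:
        for result in price:
            emit(0)
            out = out + result[price]
    price = price + tokens
    tokens = 8 * 40
    price = result + 40
    weight = weight - (18 - price)
    price = result % 40
    return price

price = result + 40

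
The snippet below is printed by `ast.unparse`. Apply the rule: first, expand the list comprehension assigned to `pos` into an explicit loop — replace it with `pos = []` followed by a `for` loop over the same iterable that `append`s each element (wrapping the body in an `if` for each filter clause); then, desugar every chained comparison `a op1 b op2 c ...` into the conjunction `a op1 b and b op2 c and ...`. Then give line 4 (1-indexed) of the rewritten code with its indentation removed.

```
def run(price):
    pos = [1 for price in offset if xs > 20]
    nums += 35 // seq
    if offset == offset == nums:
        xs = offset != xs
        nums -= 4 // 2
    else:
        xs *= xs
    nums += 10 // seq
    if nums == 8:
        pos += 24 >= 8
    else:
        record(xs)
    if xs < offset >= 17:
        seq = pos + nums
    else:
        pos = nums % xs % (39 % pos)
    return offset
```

if xs > 20:

Transformed code:
def run(price):
    pos = []
    for price in offset:
        if xs > 20:
            pos.append(1)
    nums += 35 // seq
    if offset == offset and offset == nums:
        xs = offset != xs
        nums -= 4 // 2
    else:
        xs *= xs
    nums += 10 // seq
    if nums == 8:
        pos += 24 >= 8
    else:
        record(xs)
    if xs < offset and offset >= 17:
        seq = pos + nums
    else:
        pos = nums % xs % (39 % pos)
    return offset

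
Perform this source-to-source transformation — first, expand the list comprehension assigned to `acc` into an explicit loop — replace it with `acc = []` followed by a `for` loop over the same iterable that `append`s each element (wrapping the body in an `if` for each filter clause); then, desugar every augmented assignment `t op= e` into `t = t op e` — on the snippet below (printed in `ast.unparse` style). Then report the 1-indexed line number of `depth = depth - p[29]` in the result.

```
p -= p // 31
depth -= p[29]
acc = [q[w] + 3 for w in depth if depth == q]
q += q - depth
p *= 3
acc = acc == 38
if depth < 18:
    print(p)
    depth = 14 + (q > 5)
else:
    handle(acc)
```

Transformed code:
p = p - p // 31
depth = depth - p[29]
acc = []
for w in depth:
    if depth == q:
        acc.append(q[w] + 3)
q = q + (q - depth)
p = p * 3
acc = acc == 38
if depth < 18:
    print(p)
    depth = 14 + (q > 5)
else:
    handle(acc)

2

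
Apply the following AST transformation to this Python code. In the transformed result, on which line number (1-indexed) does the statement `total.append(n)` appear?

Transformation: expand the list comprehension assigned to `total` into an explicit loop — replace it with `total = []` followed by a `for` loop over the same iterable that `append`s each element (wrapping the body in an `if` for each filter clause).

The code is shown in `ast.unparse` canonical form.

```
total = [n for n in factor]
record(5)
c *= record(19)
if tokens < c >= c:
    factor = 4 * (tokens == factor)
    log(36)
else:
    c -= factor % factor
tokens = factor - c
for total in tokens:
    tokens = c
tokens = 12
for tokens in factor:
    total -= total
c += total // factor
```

Transformed code:
total = []
for n in factor:
    total.append(n)
record(5)
c *= record(19)
if tokens < c >= c:
    factor = 4 * (tokens == factor)
    log(36)
else:
    c -= factor % factor
tokens = factor - c
for total in tokens:
    tokens = c
tokens = 12
for tokens in factor:
    total -= total
c += total // factor

3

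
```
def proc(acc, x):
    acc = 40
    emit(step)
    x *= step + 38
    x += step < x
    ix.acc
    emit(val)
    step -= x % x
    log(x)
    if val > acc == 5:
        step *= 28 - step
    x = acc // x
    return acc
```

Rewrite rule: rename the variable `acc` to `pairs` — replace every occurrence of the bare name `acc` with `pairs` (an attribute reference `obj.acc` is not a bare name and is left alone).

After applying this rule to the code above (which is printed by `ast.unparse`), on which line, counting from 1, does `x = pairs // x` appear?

Transformed code:
def proc(pairs, x):
    pairs = 40
    emit(step)
    x *= step + 38
    x += step < x
    ix.acc
    emit(val)
    step -= x % x
    log(x)
    if val > pairs == 5:
        step *= 28 - step
    x = pairs // x
    return pairs

12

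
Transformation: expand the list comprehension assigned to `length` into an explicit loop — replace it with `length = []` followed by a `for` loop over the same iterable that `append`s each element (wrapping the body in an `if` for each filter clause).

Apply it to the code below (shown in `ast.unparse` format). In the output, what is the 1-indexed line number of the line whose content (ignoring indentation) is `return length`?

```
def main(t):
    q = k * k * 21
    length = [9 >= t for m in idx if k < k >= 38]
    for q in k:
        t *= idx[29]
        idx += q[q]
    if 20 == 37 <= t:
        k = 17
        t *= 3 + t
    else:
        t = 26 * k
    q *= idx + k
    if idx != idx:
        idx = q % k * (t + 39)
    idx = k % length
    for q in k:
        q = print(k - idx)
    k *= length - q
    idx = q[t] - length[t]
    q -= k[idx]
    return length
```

Transformed code:
def main(t):
    q = k * k * 21
    length = []
    for m in idx:
        if k < k >= 38:
            length.append(9 >= t)
    for q in k:
        t *= idx[29]
        idx += q[q]
    if 20 == 37 <= t:
        k = 17
        t *= 3 + t
    else:
        t = 26 * k
    q *= idx + k
    if idx != idx:
        idx = q % k * (t + 39)
    idx = k % length
    for q in k:
        q = print(k - idx)
    k *= length - q
    idx = q[t] - length[t]
    q -= k[idx]
    return length

24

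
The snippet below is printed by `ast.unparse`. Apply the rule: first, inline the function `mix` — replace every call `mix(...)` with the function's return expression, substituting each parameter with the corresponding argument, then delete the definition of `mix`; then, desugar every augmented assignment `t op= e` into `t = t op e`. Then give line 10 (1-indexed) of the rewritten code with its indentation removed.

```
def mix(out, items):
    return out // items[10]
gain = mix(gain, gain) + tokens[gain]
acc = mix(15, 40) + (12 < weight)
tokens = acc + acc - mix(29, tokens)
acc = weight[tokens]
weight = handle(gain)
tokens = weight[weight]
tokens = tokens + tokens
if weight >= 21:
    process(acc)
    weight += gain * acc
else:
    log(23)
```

Transformed code:
gain = gain // gain[10] + tokens[gain]
acc = 15 // 40[10] + (12 < weight)
tokens = acc + acc - 29 // tokens[10]
acc = weight[tokens]
weight = handle(gain)
tokens = weight[weight]
tokens = tokens + tokens
if weight >= 21:
    process(acc)
    weight = weight + gain * acc
else:
    log(23)

weight = weight + gain * acc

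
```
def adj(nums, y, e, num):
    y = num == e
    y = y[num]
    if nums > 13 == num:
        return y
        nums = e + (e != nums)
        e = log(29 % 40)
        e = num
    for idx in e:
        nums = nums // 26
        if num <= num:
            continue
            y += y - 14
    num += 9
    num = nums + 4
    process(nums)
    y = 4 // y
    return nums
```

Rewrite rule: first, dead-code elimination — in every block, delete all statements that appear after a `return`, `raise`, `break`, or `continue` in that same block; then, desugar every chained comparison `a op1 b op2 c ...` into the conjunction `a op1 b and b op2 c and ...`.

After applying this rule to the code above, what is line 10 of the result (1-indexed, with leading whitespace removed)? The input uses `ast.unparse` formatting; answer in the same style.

num += 9

Transformed code:
def adj(nums, y, e, num):
    y = num == e
    y = y[num]
    if nums > 13 and 13 == num:
        return y
    for idx in e:
        nums = nums // 26
        if num <= num:
            continue
    num += 9
    num = nums + 4
    process(nums)
    y = 4 // y
    return nums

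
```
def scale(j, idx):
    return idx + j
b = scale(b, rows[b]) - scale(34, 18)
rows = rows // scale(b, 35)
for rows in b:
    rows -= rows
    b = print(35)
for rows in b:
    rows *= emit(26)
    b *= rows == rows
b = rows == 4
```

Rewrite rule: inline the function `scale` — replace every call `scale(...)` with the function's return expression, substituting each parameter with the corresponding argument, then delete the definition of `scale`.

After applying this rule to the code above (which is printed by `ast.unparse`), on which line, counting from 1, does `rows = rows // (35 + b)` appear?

Transformed code:
b = rows[b] + b - (18 + 34)
rows = rows // (35 + b)
for rows in b:
    rows -= rows
    b = print(35)
for rows in b:
    rows *= emit(26)
    b *= rows == rows
b = rows == 4

2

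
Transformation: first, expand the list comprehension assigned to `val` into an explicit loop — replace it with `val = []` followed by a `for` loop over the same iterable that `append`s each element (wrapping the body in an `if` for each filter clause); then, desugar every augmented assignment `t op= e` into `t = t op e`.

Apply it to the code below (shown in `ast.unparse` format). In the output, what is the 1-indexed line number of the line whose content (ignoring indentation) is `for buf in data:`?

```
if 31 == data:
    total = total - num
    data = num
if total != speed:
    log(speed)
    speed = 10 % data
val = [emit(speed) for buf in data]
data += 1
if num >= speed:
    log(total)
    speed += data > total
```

8

Transformed code:
if 31 == data:
    total = total - num
    data = num
if total != speed:
    log(speed)
    speed = 10 % data
val = []
for buf in data:
    val.append(emit(speed))
data = data + 1
if num >= speed:
    log(total)
    speed = speed + (data > total)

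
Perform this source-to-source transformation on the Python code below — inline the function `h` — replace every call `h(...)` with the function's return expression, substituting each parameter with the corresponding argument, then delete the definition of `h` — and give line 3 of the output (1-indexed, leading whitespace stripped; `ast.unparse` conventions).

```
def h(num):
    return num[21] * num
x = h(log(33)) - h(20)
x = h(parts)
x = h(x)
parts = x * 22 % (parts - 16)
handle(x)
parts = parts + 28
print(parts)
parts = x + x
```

Transformed code:
x = log(33)[21] * log(33) - 20[21] * 20
x = parts[21] * parts
x = x[21] * x
parts = x * 22 % (parts - 16)
handle(x)
parts = parts + 28
print(parts)
parts = x + x

x = x[21] * x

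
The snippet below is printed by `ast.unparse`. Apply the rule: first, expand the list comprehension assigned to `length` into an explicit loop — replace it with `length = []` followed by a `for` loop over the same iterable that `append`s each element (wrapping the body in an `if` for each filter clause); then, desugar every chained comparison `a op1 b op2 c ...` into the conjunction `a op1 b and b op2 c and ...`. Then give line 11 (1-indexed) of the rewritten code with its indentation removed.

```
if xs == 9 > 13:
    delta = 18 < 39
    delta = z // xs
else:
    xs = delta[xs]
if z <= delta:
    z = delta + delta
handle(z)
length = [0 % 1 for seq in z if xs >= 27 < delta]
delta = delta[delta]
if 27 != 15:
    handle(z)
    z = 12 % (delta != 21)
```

Transformed code:
if xs == 9 and 9 > 13:
    delta = 18 < 39
    delta = z // xs
else:
    xs = delta[xs]
if z <= delta:
    z = delta + delta
handle(z)
length = []
for seq in z:
    if xs >= 27 and 27 < delta:
        length.append(0 % 1)
delta = delta[delta]
if 27 != 15:
    handle(z)
    z = 12 % (delta != 21)

if xs >= 27 and 27 < delta:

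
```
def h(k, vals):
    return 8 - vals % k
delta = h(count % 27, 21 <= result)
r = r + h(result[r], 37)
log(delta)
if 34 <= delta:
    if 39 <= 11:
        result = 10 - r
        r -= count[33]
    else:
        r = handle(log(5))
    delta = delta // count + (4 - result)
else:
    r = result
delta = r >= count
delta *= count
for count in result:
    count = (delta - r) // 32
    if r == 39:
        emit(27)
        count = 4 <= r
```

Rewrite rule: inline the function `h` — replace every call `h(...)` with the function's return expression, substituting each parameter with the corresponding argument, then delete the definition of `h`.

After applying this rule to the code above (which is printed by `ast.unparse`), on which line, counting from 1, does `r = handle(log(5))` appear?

Transformed code:
delta = 8 - (21 <= result) % (count % 27)
r = r + (8 - 37 % result[r])
log(delta)
if 34 <= delta:
    if 39 <= 11:
        result = 10 - r
        r -= count[33]
    else:
        r = handle(log(5))
    delta = delta // count + (4 - result)
else:
    r = result
delta = r >= count
delta *= count
for count in result:
    count = (delta - r) // 32
    if r == 39:
        emit(27)
        count = 4 <= r

9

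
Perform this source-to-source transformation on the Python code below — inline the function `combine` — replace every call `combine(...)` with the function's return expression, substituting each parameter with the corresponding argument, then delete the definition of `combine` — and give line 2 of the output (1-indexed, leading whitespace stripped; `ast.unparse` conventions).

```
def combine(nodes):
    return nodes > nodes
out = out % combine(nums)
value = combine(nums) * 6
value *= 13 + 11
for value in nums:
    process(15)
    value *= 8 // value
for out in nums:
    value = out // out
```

value = (nums > nums) * 6

Transformed code:
out = out % (nums > nums)
value = (nums > nums) * 6
value *= 13 + 11
for value in nums:
    process(15)
    value *= 8 // value
for out in nums:
    value = out // out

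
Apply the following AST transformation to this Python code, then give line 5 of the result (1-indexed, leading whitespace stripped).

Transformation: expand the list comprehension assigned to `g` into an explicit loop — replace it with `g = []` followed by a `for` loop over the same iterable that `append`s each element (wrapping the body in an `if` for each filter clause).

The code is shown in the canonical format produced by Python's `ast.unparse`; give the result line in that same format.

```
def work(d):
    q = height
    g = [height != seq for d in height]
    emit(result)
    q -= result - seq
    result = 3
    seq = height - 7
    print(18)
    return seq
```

g.append(height != seq)

Transformed code:
def work(d):
    q = height
    g = []
    for d in height:
        g.append(height != seq)
    emit(result)
    q -= result - seq
    result = 3
    seq = height - 7
    print(18)
    return seq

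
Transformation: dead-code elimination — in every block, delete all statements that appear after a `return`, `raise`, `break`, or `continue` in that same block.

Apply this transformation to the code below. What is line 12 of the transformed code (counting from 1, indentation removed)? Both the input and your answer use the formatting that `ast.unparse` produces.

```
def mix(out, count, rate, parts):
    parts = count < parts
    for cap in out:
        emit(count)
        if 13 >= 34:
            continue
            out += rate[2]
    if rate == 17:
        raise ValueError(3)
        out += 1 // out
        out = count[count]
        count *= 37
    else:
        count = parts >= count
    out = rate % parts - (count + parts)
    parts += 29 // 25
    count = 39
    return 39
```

parts += 29 // 25

Transformed code:
def mix(out, count, rate, parts):
    parts = count < parts
    for cap in out:
        emit(count)
        if 13 >= 34:
            continue
    if rate == 17:
        raise ValueError(3)
    else:
        count = parts >= count
    out = rate % parts - (count + parts)
    parts += 29 // 25
    count = 39
    return 39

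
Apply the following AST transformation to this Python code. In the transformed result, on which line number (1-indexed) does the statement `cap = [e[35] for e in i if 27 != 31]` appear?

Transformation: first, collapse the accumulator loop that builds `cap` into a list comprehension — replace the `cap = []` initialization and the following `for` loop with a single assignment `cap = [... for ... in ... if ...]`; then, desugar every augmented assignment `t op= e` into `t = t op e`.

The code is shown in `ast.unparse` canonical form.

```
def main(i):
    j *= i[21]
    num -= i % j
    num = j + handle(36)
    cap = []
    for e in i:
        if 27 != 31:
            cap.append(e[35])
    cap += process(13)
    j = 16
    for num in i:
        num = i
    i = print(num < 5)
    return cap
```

Transformed code:
def main(i):
    j = j * i[21]
    num = num - i % j
    num = j + handle(36)
    cap = [e[35] for e in i if 27 != 31]
    cap = cap + process(13)
    j = 16
    for num in i:
        num = i
    i = print(num < 5)
    return cap

5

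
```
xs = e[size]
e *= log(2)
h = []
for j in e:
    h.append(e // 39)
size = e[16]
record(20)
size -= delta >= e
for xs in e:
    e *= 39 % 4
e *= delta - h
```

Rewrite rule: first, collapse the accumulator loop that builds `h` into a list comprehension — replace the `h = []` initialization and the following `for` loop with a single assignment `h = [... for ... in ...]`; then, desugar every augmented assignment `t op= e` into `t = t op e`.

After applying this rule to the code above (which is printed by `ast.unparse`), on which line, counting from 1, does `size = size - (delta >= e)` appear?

Transformed code:
xs = e[size]
e = e * log(2)
h = [e // 39 for j in e]
size = e[16]
record(20)
size = size - (delta >= e)
for xs in e:
    e = e * (39 % 4)
e = e * (delta - h)

6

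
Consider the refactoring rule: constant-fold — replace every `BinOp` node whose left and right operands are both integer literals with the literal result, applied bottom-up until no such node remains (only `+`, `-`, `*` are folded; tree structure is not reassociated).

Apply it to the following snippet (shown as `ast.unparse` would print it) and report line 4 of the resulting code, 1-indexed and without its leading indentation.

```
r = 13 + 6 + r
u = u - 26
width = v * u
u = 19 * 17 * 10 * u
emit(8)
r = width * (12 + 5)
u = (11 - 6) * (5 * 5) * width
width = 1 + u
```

Transformed code:
r = 19 + r
u = u - 26
width = v * u
u = 3230 * u
emit(8)
r = width * 17
u = 125 * width
width = 1 + u

u = 3230 * u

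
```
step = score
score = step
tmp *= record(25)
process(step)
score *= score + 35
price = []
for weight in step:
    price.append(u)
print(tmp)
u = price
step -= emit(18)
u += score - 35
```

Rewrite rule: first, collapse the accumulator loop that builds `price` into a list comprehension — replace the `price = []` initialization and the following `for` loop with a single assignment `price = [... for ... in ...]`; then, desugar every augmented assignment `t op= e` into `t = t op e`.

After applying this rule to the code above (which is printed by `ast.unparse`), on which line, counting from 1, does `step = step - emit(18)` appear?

9

Transformed code:
step = score
score = step
tmp = tmp * record(25)
process(step)
score = score * (score + 35)
price = [u for weight in step]
print(tmp)
u = price
step = step - emit(18)
u = u + (score - 35)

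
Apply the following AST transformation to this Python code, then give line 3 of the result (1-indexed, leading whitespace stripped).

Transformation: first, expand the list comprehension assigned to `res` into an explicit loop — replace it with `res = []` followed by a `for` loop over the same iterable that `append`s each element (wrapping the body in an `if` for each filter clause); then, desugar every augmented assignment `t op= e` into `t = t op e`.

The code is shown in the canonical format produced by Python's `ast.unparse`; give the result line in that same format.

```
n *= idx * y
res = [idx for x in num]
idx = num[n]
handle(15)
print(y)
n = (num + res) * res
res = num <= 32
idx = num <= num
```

Transformed code:
n = n * (idx * y)
res = []
for x in num:
    res.append(idx)
idx = num[n]
handle(15)
print(y)
n = (num + res) * res
res = num <= 32
idx = num <= num

for x in num:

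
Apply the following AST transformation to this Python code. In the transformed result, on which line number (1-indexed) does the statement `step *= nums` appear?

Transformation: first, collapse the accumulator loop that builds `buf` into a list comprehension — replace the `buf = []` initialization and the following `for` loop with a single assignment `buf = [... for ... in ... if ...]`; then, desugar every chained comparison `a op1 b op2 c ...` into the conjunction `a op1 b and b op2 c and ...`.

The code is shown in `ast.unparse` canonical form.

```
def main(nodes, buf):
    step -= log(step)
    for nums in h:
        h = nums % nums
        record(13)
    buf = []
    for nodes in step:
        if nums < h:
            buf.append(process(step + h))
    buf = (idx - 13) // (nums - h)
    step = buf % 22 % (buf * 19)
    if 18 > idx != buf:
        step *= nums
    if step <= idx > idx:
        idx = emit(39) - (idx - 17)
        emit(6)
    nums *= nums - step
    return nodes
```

10

Transformed code:
def main(nodes, buf):
    step -= log(step)
    for nums in h:
        h = nums % nums
        record(13)
    buf = [process(step + h) for nodes in step if nums < h]
    buf = (idx - 13) // (nums - h)
    step = buf % 22 % (buf * 19)
    if 18 > idx and idx != buf:
        step *= nums
    if step <= idx and idx > idx:
        idx = emit(39) - (idx - 17)
        emit(6)
    nums *= nums - step
    return nodes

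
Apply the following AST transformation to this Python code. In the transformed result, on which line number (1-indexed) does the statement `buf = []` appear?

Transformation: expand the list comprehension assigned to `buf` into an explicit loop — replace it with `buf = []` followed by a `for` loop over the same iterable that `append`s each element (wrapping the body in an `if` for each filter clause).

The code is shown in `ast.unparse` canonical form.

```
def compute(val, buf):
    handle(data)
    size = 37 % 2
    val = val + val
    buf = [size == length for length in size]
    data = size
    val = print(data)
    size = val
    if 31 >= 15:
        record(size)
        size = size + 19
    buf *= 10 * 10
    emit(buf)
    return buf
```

Transformed code:
def compute(val, buf):
    handle(data)
    size = 37 % 2
    val = val + val
    buf = []
    for length in size:
        buf.append(size == length)
    data = size
    val = print(data)
    size = val
    if 31 >= 15:
        record(size)
        size = size + 19
    buf *= 10 * 10
    emit(buf)
    return buf

5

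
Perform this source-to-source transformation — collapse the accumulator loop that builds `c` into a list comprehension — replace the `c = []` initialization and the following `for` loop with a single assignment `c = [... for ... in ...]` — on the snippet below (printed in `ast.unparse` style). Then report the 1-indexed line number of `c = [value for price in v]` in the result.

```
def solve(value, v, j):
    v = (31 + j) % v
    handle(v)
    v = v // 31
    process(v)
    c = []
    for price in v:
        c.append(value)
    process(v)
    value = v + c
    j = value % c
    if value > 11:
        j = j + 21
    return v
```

Transformed code:
def solve(value, v, j):
    v = (31 + j) % v
    handle(v)
    v = v // 31
    process(v)
    c = [value for price in v]
    process(v)
    value = v + c
    j = value % c
    if value > 11:
        j = j + 21
    return v

6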